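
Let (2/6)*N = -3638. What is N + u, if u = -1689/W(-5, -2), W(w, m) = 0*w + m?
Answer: -20139/2 ≈ -10070.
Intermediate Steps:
N = -10914 (N = 3*(-3638) = -10914)
W(w, m) = m (W(w, m) = 0 + m = m)
u = 1689/2 (u = -1689/(-2) = -1689*(-1/2) = 1689/2 ≈ 844.50)
N + u = -10914 + 1689/2 = -20139/2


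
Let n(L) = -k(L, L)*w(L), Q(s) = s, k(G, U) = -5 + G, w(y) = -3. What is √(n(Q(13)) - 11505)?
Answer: I*√11481 ≈ 107.15*I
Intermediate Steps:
n(L) = -15 + 3*L (n(L) = -(-5 + L)*(-3) = -(15 - 3*L) = -15 + 3*L)
√(n(Q(13)) - 11505) = √((-15 + 3*13) - 11505) = √((-15 + 39) - 11505) = √(24 - 11505) = √(-11481) = I*√11481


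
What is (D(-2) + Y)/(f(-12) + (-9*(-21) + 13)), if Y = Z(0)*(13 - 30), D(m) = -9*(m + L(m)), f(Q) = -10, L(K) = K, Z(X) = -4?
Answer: 13/24 ≈ 0.54167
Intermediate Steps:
D(m) = -18*m (D(m) = -9*(m + m) = -18*m)
Y = 68 (Y = -4*(13 - 30) = -4*(-17) = 68)
(D(-2) + Y)/(f(-12) + (-9*(-21) + 13)) = (-18*(-2) + 68)/(-10 + (-9*(-21) + 13)) = (36 + 68)/(-10 + (189 + 13)) = 104/(-10 + 202) = 104/192 = 104*(1/192) = 13/24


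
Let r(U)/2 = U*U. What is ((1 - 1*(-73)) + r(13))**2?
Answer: 169744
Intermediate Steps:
r(U) = 2*U**2 (r(U) = 2*(U*U) = 2*U**2)
((1 - 1*(-73)) + r(13))**2 = ((1 - 1*(-73)) + 2*13**2)**2 = ((1 + 73) + 2*169)**2 = (74 + 338)**2 = 412**2 = 169744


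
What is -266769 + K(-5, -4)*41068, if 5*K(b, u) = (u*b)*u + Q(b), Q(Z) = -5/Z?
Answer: -4578217/5 ≈ -9.1564e+5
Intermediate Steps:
K(b, u) = -1/b + b*u²/5 (K(b, u) = ((u*b)*u - 5/b)/5 = ((b*u)*u - 5/b)/5 = (b*u² - 5/b)/5 = (-5/b + b*u²)/5 = -1/b + b*u²/5)
-266769 + K(-5, -4)*41068 = -266769 + (-1/(-5) + (⅕)*(-5)*(-4)²)*41068 = -266769 + (-1*(-⅕) + (⅕)*(-5)*16)*41068 = -266769 + (⅕ - 16)*41068 = -266769 - 79/5*41068 = -266769 - 3244372/5 = -4578217/5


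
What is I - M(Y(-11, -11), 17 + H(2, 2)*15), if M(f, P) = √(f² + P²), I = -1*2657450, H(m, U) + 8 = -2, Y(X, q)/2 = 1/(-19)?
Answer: -2657450 - √6385733/19 ≈ -2.6576e+6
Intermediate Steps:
Y(X, q) = -2/19 (Y(X, q) = 2/(-19) = 2*(-1/19) = -2/19)
H(m, U) = -10 (H(m, U) = -8 - 2 = -10)
I = -2657450
M(f, P) = √(P² + f²)
I - M(Y(-11, -11), 17 + H(2, 2)*15) = -2657450 - √((17 - 10*15)² + (-2/19)²) = -2657450 - √((17 - 150)² + 4/361) = -2657450 - √((-133)² + 4/361) = -2657450 - √(17689 + 4/361) = -2657450 - √(6385733/361) = -2657450 - √6385733/19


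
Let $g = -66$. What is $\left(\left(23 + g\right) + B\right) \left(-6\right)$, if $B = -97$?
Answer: $840$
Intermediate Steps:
$\left(\left(23 + g\right) + B\right) \left(-6\right) = \left(\left(23 - 66\right) - 97\right) \left(-6\right) = \left(-43 - 97\right) \left(-6\right) = \left(-140\right) \left(-6\right) = 840$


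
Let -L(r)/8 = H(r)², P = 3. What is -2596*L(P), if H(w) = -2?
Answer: 83072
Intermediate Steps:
L(r) = -32 (L(r) = -8*(-2)² = -8*4 = -32)
-2596*L(P) = -2596*(-32) = 83072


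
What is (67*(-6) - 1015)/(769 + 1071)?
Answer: -1417/1840 ≈ -0.77011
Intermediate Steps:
(67*(-6) - 1015)/(769 + 1071) = (-402 - 1015)/1840 = -1417*1/1840 = -1417/1840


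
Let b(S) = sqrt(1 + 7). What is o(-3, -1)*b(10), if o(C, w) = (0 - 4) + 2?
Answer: -4*sqrt(2) ≈ -5.6569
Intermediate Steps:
o(C, w) = -2 (o(C, w) = -4 + 2 = -2)
b(S) = 2*sqrt(2) (b(S) = sqrt(8) = 2*sqrt(2))
o(-3, -1)*b(10) = -4*sqrt(2)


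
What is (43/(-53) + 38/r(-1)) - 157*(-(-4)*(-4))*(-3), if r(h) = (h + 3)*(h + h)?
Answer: -799909/106 ≈ -7546.3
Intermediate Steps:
r(h) = 2*h*(3 + h) (r(h) = (3 + h)*(2*h) = 2*h*(3 + h))
(43/(-53) + 38/r(-1)) - 157*(-(-4)*(-4))*(-3) = (43/(-53) + 38/((2*(-1)*(3 - 1)))) - 157*(-(-4)*(-4))*(-3) = (43*(-1/53) + 38/((2*(-1)*2))) - 157*(-4*4)*(-3) = (-43/53 + 38/(-4)) - (-2512)*(-3) = (-43/53 + 38*(-¼)) - 157*48 = (-43/53 - 19/2) - 7536 = -1093/106 - 7536 = -799909/106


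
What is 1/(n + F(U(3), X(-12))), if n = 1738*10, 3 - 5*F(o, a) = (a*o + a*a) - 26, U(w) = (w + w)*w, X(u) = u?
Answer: 5/87001 ≈ 5.7471e-5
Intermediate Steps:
U(w) = 2*w² (U(w) = (2*w)*w = 2*w²)
F(o, a) = 29/5 - a²/5 - a*o/5 (F(o, a) = ⅗ - ((a*o + a*a) - 26)/5 = ⅗ - ((a*o + a²) - 26)/5 = ⅗ - ((a² + a*o) - 26)/5 = ⅗ - (-26 + a² + a*o)/5 = ⅗ + (26/5 - a²/5 - a*o/5) = 29/5 - a²/5 - a*o/5)
n = 17380
1/(n + F(U(3), X(-12))) = 1/(17380 + (29/5 - ⅕*(-12)² - ⅕*(-12)*2*3²)) = 1/(17380 + (29/5 - ⅕*144 - ⅕*(-12)*2*9)) = 1/(17380 + (29/5 - 144/5 - ⅕*(-12)*18)) = 1/(17380 + (29/5 - 144/5 + 216/5)) = 1/(17380 + 101/5) = 1/(87001/5) = 5/87001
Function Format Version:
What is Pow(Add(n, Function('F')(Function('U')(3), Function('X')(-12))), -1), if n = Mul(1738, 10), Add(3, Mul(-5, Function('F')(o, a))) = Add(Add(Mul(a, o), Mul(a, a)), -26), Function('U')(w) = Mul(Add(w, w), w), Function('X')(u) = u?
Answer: Rational(5, 87001) ≈ 5.7471e-5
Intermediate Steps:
Function('U')(w) = Mul(2, Pow(w, 2)) (Function('U')(w) = Mul(Mul(2, w), w) = Mul(2, Pow(w, 2)))
Function('F')(o, a) = Add(Rational(29, 5), Mul(Rational(-1, 5), Pow(a, 2)), Mul(Rational(-1, 5), a, o)) (Function('F')(o, a) = Add(Rational(3, 5), Mul(Rational(-1, 5), Add(Add(Mul(a, o), Mul(a, a)), -26))) = Add(Rational(3, 5), Mul(Rational(-1, 5), Add(Add(Mul(a, o), Pow(a, 2)), -26))) = Add(Rational(3, 5), Mul(Rational(-1, 5), Add(Add(Pow(a, 2), Mul(a, o)), -26))) = Add(Rational(3, 5), Mul(Rational(-1, 5), Add(-26, Pow(a, 2), Mul(a, o)))) = Add(Rational(3, 5), Add(Rational(26, 5), Mul(Rational(-1, 5), Pow(a, 2)), Mul(Rational(-1, 5), a, o))) = Add(Rational(29, 5), Mul(Rational(-1, 5), Pow(a, 2)), Mul(Rational(-1, 5), a, o)))
n = 17380
Pow(Add(n, Function('F')(Function('U')(3), Function('X')(-12))), -1) = Pow(Add(17380, Add(Rational(29, 5), Mul(Rational(-1, 5), Pow(-12, 2)), Mul(Rational(-1, 5), -12, Mul(2, Pow(3, 2))))), -1) = Pow(Add(17380, Add(Rational(29, 5), Mul(Rational(-1, 5), 144), Mul(Rational(-1, 5), -12, Mul(2, 9)))), -1) = Pow(Add(17380, Add(Rational(29, 5), Rational(-144, 5), Mul(Rational(-1, 5), -12, 18))), -1) = Pow(Add(17380, Add(Rational(29, 5), Rational(-144, 5), Rational(216, 5))), -1) = Pow(Add(17380, Rational(101, 5)), -1) = Pow(Rational(87001, 5), -1) = Rational(5, 87001)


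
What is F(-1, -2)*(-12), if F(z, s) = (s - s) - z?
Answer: -12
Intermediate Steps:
F(z, s) = -z (F(z, s) = 0 - z = -z)
F(-1, -2)*(-12) = -1*(-1)*(-12) = 1*(-12) = -12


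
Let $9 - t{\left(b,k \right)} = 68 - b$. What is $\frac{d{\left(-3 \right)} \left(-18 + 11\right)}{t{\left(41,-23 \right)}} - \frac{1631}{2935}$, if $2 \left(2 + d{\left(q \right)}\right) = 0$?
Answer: $- \frac{35224}{26415} \approx -1.3335$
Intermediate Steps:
$t{\left(b,k \right)} = -59 + b$ ($t{\left(b,k \right)} = 9 - \left(68 - b\right) = 9 + \left(-68 + b\right) = -59 + b$)
$d{\left(q \right)} = -2$ ($d{\left(q \right)} = -2 + \frac{1}{2} \cdot 0 = -2 + 0 = -2$)
$\frac{d{\left(-3 \right)} \left(-18 + 11\right)}{t{\left(41,-23 \right)}} - \frac{1631}{2935} = \frac{\left(-2\right) \left(-18 + 11\right)}{-59 + 41} - \frac{1631}{2935} = \frac{\left(-2\right) \left(-7\right)}{-18} - \frac{1631}{2935} = 14 \left(- \frac{1}{18}\right) - \frac{1631}{2935} = - \frac{7}{9} - \frac{1631}{2935} = - \frac{35224}{26415}$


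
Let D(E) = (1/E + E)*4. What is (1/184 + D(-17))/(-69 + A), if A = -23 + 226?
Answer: -213423/419152 ≈ -0.50918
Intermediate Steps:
A = 203
D(E) = 4*E + 4/E (D(E) = (E + 1/E)*4 = 4*E + 4/E)
(1/184 + D(-17))/(-69 + A) = (1/184 + (4*(-17) + 4/(-17)))/(-69 + 203) = (1/184 + (-68 + 4*(-1/17)))/134 = (1/184 + (-68 - 4/17))*(1/134) = (1/184 - 1160/17)*(1/134) = -213423/3128*1/134 = -213423/419152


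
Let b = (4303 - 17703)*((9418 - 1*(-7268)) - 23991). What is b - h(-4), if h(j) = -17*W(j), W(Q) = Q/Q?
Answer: 97887017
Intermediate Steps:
b = 97887000 (b = -13400*((9418 + 7268) - 23991) = -13400*(16686 - 23991) = -13400*(-7305) = 97887000)
W(Q) = 1
h(j) = -17 (h(j) = -17*1 = -17)
b - h(-4) = 97887000 - 1*(-17) = 97887000 + 17 = 97887017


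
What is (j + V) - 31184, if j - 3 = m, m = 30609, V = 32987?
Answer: 32415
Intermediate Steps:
j = 30612 (j = 3 + 30609 = 30612)
(j + V) - 31184 = (30612 + 32987) - 31184 = 63599 - 31184 = 32415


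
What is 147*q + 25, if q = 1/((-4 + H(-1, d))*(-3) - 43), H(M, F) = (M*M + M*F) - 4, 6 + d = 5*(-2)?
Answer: 229/10 ≈ 22.900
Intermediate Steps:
d = -16 (d = -6 + 5*(-2) = -6 - 10 = -16)
H(M, F) = -4 + M² + F*M (H(M, F) = (M² + F*M) - 4 = -4 + M² + F*M)
q = -1/70 (q = 1/((-4 + (-4 + (-1)² - 16*(-1)))*(-3) - 43) = 1/((-4 + (-4 + 1 + 16))*(-3) - 43) = 1/((-4 + 13)*(-3) - 43) = 1/(9*(-3) - 43) = 1/(-27 - 43) = 1/(-70) = -1/70 ≈ -0.014286)
147*q + 25 = 147*(-1/70) + 25 = -21/10 + 25 = 229/10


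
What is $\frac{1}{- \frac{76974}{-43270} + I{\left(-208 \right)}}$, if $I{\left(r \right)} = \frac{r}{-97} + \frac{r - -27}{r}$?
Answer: $\frac{436507760}{2092376047} \approx 0.20862$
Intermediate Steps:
$I{\left(r \right)} = - \frac{r}{97} + \frac{27 + r}{r}$ ($I{\left(r \right)} = r \left(- \frac{1}{97}\right) + \frac{r + 27}{r} = - \frac{r}{97} + \frac{27 + r}{r}$)
$\frac{1}{- \frac{76974}{-43270} + I{\left(-208 \right)}} = \frac{1}{- \frac{76974}{-43270} + \left(1 + \frac{27}{-208} - - \frac{208}{97}\right)} = \frac{1}{\left(-76974\right) \left(- \frac{1}{43270}\right) + \left(1 + 27 \left(- \frac{1}{208}\right) + \frac{208}{97}\right)} = \frac{1}{\frac{38487}{21635} + \left(1 - \frac{27}{208} + \frac{208}{97}\right)} = \frac{1}{\frac{38487}{21635} + \frac{60821}{20176}} = \frac{1}{\frac{2092376047}{436507760}} = \frac{436507760}{2092376047}$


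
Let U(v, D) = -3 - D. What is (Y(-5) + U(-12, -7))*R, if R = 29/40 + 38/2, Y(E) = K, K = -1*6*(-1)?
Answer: 789/4 ≈ 197.25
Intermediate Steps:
K = 6 (K = -6*(-1) = 6)
Y(E) = 6
R = 789/40 (R = 29*(1/40) + 38*(½) = 29/40 + 19 = 789/40 ≈ 19.725)
(Y(-5) + U(-12, -7))*R = (6 + (-3 - 1*(-7)))*(789/40) = (6 + (-3 + 7))*(789/40) = (6 + 4)*(789/40) = 10*(789/40) = 789/4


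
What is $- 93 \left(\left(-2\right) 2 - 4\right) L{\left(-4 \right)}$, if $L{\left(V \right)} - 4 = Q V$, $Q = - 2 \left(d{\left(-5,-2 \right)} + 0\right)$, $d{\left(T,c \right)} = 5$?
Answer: $32736$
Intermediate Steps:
$Q = -10$ ($Q = - 2 \left(5 + 0\right) = \left(-2\right) 5 = -10$)
$L{\left(V \right)} = 4 - 10 V$
$- 93 \left(\left(-2\right) 2 - 4\right) L{\left(-4 \right)} = - 93 \left(\left(-2\right) 2 - 4\right) \left(4 - -40\right) = - 93 \left(-4 - 4\right) \left(4 + 40\right) = \left(-93\right) \left(-8\right) 44 = 744 \cdot 44 = 32736$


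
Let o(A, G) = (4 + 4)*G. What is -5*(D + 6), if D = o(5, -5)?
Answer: 170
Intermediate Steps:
o(A, G) = 8*G
D = -40 (D = 8*(-5) = -40)
-5*(D + 6) = -5*(-40 + 6) = -5*(-34) = 170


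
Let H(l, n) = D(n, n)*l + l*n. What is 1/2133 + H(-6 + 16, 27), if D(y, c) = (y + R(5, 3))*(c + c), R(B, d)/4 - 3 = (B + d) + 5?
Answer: 105391531/2133 ≈ 49410.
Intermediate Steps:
R(B, d) = 32 + 4*B + 4*d (R(B, d) = 12 + 4*((B + d) + 5) = 12 + 4*(5 + B + d) = 12 + (20 + 4*B + 4*d) = 32 + 4*B + 4*d)
D(y, c) = 2*c*(64 + y) (D(y, c) = (y + (32 + 4*5 + 4*3))*(c + c) = (y + (32 + 20 + 12))*(2*c) = (y + 64)*(2*c) = (64 + y)*(2*c) = 2*c*(64 + y))
H(l, n) = l*n + 2*l*n*(64 + n) (H(l, n) = (2*n*(64 + n))*l + l*n = 2*l*n*(64 + n) + l*n = l*n + 2*l*n*(64 + n))
1/2133 + H(-6 + 16, 27) = 1/2133 + (-6 + 16)*27*(129 + 2*27) = 1/2133 + 10*27*(129 + 54) = 1/2133 + 10*27*183 = 1/2133 + 49410 = 105391531/2133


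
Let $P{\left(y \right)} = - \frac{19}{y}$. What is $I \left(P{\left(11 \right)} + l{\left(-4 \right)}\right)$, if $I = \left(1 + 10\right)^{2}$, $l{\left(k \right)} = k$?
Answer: $-693$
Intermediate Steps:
$I = 121$ ($I = 11^{2} = 121$)
$I \left(P{\left(11 \right)} + l{\left(-4 \right)}\right) = 121 \left(- \frac{19}{11} - 4\right) = 121 \left(- \frac{63}{11}\right) = -693$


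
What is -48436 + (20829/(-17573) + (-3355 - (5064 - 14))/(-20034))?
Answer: -17052525785273/352057482 ≈ -48437.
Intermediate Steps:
-48436 + (20829/(-17573) + (-3355 - (5064 - 14))/(-20034)) = -48436 + (20829*(-1/17573) + (-3355 - 1*5050)*(-1/20034)) = -48436 + (-20829/17573 + (-3355 - 5050)*(-1/20034)) = -48436 + (-20829/17573 - 8405*(-1/20034)) = -48436 + (-20829/17573 + 8405/20034) = -48436 - 269587121/352057482 = -17052525785273/352057482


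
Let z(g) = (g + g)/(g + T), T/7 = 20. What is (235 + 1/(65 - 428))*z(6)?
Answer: 170608/8833 ≈ 19.315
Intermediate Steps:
T = 140 (T = 7*20 = 140)
z(g) = 2*g/(140 + g) (z(g) = (g + g)/(g + 140) = (2*g)/(140 + g) = 2*g/(140 + g))
(235 + 1/(65 - 428))*z(6) = (235 + 1/(65 - 428))*(2*6/(140 + 6)) = (235 + 1/(-363))*(2*6/146) = (235 - 1/363)*(2*6*(1/146)) = (85304/363)*(6/73) = 170608/8833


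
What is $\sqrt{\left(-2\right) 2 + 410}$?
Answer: $\sqrt{406} \approx 20.149$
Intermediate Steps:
$\sqrt{\left(-2\right) 2 + 410} = \sqrt{-4 + 410} = \sqrt{406}$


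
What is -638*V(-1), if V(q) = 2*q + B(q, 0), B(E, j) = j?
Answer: 1276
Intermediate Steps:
V(q) = 2*q (V(q) = 2*q + 0 = 2*q)
-638*V(-1) = -1276*(-1) = -638*(-2) = 1276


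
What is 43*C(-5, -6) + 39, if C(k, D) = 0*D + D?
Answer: -219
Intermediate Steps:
C(k, D) = D (C(k, D) = 0 + D = D)
43*C(-5, -6) + 39 = 43*(-6) + 39 = -258 + 39 = -219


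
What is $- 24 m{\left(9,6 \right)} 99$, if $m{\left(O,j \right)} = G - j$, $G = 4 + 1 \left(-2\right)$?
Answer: $9504$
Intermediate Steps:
$G = 2$ ($G = 4 - 2 = 2$)
$m{\left(O,j \right)} = 2 - j$
$- 24 m{\left(9,6 \right)} 99 = - 24 \left(2 - 6\right) 99 = \left(-24\right) \left(-4\right) 99 = 96 \cdot 99 = 9504$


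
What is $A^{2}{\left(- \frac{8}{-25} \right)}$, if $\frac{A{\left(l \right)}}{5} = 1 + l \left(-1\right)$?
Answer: $\frac{289}{25} \approx 11.56$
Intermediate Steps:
$A{\left(l \right)} = 5 - 5 l$ ($A{\left(l \right)} = 5 \left(1 + l \left(-1\right)\right) = 5 \left(1 - l\right) = 5 - 5 l$)
$A^{2}{\left(- \frac{8}{-25} \right)} = \left(5 - 5 \left(- \frac{8}{-25}\right)\right)^{2} = \left(5 - 5 \left(\left(-8\right) \left(- \frac{1}{25}\right)\right)\right)^{2} = \left(5 - \frac{8}{5}\right)^{2} = \left(\frac{17}{5}\right)^{2} = \frac{289}{25}$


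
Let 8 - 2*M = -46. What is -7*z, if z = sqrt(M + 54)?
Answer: -63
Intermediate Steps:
M = 27 (M = 4 - 1/2*(-46) = 4 + 23 = 27)
z = 9 (z = sqrt(27 + 54) = sqrt(81) = 9)
-7*z = -7*9 = -63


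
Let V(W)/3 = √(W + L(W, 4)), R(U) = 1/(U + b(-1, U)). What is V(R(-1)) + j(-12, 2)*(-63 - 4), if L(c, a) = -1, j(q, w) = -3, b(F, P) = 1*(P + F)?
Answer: 201 + 2*I*√3 ≈ 201.0 + 3.4641*I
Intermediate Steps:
b(F, P) = F + P (b(F, P) = 1*(F + P) = F + P)
R(U) = 1/(-1 + 2*U) (R(U) = 1/(U + (-1 + U)) = 1/(-1 + 2*U))
V(W) = 3*√(-1 + W) (V(W) = 3*√(W - 1) = 3*√(-1 + W))
V(R(-1)) + j(-12, 2)*(-63 - 4) = 3*√(-1 + 1/(-1 + 2*(-1))) - 3*(-63 - 4) = 3*√(-1 + 1/(-1 - 2)) - 3*(-67) = 3*√(-1 + 1/(-3)) + 201 = 3*√(-1 - ⅓) + 201 = 3*√(-4/3) + 201 = 3*(2*I*√3/3) + 201 = 2*I*√3 + 201 = 201 + 2*I*√3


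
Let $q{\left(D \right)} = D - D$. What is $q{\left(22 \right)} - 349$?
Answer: $-349$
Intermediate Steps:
$q{\left(D \right)} = 0$
$q{\left(22 \right)} - 349 = 0 - 349 = -349$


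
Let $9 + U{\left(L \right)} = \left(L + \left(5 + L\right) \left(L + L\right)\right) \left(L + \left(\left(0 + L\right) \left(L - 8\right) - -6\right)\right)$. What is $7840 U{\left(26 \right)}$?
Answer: $6420889440$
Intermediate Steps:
$U{\left(L \right)} = -9 + \left(L + 2 L \left(5 + L\right)\right) \left(6 + L + L \left(-8 + L\right)\right)$ ($U{\left(L \right)} = -9 + \left(L + \left(5 + L\right) \left(L + L\right)\right) \left(L + \left(\left(0 + L\right) \left(L - 8\right) - -6\right)\right) = -9 + \left(L + \left(5 + L\right) 2 L\right) \left(L + \left(L \left(-8 + L\right) + 6\right)\right) = -9 + \left(L + 2 L \left(5 + L\right)\right) \left(L + \left(6 + L \left(-8 + L\right)\right)\right) = -9 + \left(L + 2 L \left(5 + L\right)\right) \left(6 + L + L \left(-8 + L\right)\right)$)
$7840 U{\left(26 \right)} = 7840 \left(-9 - 65 \cdot 26^{2} - 3 \cdot 26^{3} + 2 \cdot 26^{4} + 66 \cdot 26\right) = 7840 \left(-9 - 43940 - 52728 + 2 \cdot 456976 + 1716\right) = 7840 \left(-9 - 43940 - 52728 + 913952 + 1716\right) = 7840 \cdot 818991 = 6420889440$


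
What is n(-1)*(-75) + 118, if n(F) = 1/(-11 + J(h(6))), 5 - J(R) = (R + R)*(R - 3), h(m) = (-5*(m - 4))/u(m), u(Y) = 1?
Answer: 31463/266 ≈ 118.28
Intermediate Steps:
h(m) = 20 - 5*m (h(m) = -5*(m - 4)/1 = -5*(-4 + m)*1 = (20 - 5*m)*1 = 20 - 5*m)
J(R) = 5 - 2*R*(-3 + R) (J(R) = 5 - (R + R)*(R - 3) = 5 - 2*R*(-3 + R))
n(F) = -1/266 (n(F) = 1/(-11 + (5 - 2*(20 - 5*6)² + 6*(20 - 5*6))) = 1/(-11 + (5 - 2*(20 - 30)² + 6*(20 - 30))) = 1/(-11 + (5 - 2*(-10)² + 6*(-10))) = 1/(-11 + (5 - 2*100 - 60)) = 1/(-11 + (5 - 200 - 60)) = 1/(-11 - 255) = 1/(-266) = -1/266)
n(-1)*(-75) + 118 = -1/266*(-75) + 118 = 75/266 + 118 = 31463/266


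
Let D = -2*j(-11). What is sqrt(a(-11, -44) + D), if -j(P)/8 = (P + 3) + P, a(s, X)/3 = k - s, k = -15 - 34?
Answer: I*sqrt(418) ≈ 20.445*I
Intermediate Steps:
k = -49
a(s, X) = -147 - 3*s (a(s, X) = 3*(-49 - s) = -147 - 3*s)
j(P) = -24 - 16*P (j(P) = -8*((P + 3) + P) = -8*((3 + P) + P) = -8*(3 + 2*P) = -24 - 16*P)
D = -304 (D = -2*(-24 - 16*(-11)) = -2*(-24 + 176) = -2*152 = -304)
sqrt(a(-11, -44) + D) = sqrt((-147 - 3*(-11)) - 304) = sqrt((-147 + 33) - 304) = sqrt(-114 - 304) = sqrt(-418) = I*sqrt(418)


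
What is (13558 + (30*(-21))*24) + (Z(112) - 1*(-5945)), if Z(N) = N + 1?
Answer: 4496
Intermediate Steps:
Z(N) = 1 + N
(13558 + (30*(-21))*24) + (Z(112) - 1*(-5945)) = (13558 + (30*(-21))*24) + ((1 + 112) - 1*(-5945)) = (13558 - 630*24) + (113 + 5945) = (13558 - 15120) + 6058 = -1562 + 6058 = 4496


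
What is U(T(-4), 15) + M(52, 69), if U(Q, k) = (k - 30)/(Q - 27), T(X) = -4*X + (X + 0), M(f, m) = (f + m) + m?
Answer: 191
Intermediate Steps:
M(f, m) = f + 2*m
T(X) = -3*X (T(X) = -4*X + X = -3*X)
U(Q, k) = (-30 + k)/(-27 + Q)
U(T(-4), 15) + M(52, 69) = (-30 + 15)/(-27 - 3*(-4)) + (52 + 2*69) = -15/(-27 + 12) + (52 + 138) = -15/(-15) + 190 = -1/15*(-15) + 190 = 1 + 190 = 191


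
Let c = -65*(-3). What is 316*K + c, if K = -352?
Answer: -111037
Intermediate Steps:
c = 195
316*K + c = 316*(-352) + 195 = -111232 + 195 = -111037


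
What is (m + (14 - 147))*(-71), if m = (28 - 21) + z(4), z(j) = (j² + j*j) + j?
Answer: 6390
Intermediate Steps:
z(j) = j + 2*j² (z(j) = (j² + j²) + j = 2*j² + j = j + 2*j²)
m = 43 (m = (28 - 21) + 4*(1 + 2*4) = 7 + 4*(1 + 8) = 7 + 4*9 = 7 + 36 = 43)
(m + (14 - 147))*(-71) = (43 + (14 - 147))*(-71) = (43 - 133)*(-71) = -90*(-71) = 6390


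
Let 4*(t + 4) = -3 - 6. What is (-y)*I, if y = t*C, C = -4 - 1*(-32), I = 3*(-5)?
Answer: -2625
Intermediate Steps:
t = -25/4 (t = -4 + (-3 - 6)/4 = -4 + (¼)*(-9) = -4 - 9/4 = -25/4 ≈ -6.2500)
I = -15
C = 28 (C = -4 + 32 = 28)
y = -175 (y = -25/4*28 = -175)
(-y)*I = -1*(-175)*(-15) = 175*(-15) = -2625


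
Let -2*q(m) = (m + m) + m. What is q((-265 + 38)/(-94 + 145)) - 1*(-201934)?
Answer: 6865983/34 ≈ 2.0194e+5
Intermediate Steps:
q(m) = -3*m/2 (q(m) = -((m + m) + m)/2 = -(2*m + m)/2 = -3*m/2)
q((-265 + 38)/(-94 + 145)) - 1*(-201934) = -3*(-265 + 38)/(2*(-94 + 145)) - 1*(-201934) = -(-681)/(2*51) + 201934 = -3/2*(-227/51) + 201934 = 227/34 + 201934 = 6865983/34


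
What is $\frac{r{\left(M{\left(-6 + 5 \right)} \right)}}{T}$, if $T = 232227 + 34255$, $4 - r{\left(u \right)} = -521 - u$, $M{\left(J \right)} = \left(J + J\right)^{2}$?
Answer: $\frac{529}{266482} \approx 0.0019851$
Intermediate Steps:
$M{\left(J \right)} = 4 J^{2}$ ($M{\left(J \right)} = \left(2 J\right)^{2} = 4 J^{2}$)
$r{\left(u \right)} = 525 + u$ ($r{\left(u \right)} = 4 - \left(-521 - u\right) = 4 + \left(521 + u\right) = 525 + u$)
$T = 266482$
$\frac{r{\left(M{\left(-6 + 5 \right)} \right)}}{T} = \frac{525 + 4 \left(-6 + 5\right)^{2}}{266482} = \left(525 + 4 \left(-1\right)^{2}\right) \frac{1}{266482} = \left(525 + 4 \cdot 1\right) \frac{1}{266482} = \left(525 + 4\right) \frac{1}{266482} = 529 \cdot \frac{1}{266482} = \frac{529}{266482}$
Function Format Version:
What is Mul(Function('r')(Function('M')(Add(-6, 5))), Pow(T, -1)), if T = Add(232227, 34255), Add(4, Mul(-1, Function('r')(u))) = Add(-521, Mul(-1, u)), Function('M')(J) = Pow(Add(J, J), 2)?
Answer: Rational(529, 266482) ≈ 0.0019851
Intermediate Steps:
Function('M')(J) = Mul(4, Pow(J, 2)) (Function('M')(J) = Pow(Mul(2, J), 2) = Mul(4, Pow(J, 2)))
Function('r')(u) = Add(525, u) (Function('r')(u) = Add(4, Mul(-1, Add(-521, Mul(-1, u)))) = Add(4, Add(521, u)) = Add(525, u))
T = 266482
Mul(Function('r')(Function('M')(Add(-6, 5))), Pow(T, -1)) = Mul(Add(525, Mul(4, Pow(Add(-6, 5), 2))), Pow(266482, -1)) = Mul(Add(525, Mul(4, Pow(-1, 2))), Rational(1, 266482)) = Mul(Add(525, Mul(4, 1)), Rational(1, 266482)) = Mul(Add(525, 4), Rational(1, 266482)) = Mul(529, Rational(1, 266482)) = Rational(529, 266482)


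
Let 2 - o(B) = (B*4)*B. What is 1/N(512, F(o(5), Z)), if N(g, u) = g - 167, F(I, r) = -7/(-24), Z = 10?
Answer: 1/345 ≈ 0.0028986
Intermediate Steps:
o(B) = 2 - 4*B**2 (o(B) = 2 - B*4*B = 2 - 4*B*B = 2 - 4*B**2)
F(I, r) = 7/24 (F(I, r) = -7*(-1/24) = 7/24)
N(g, u) = -167 + g
1/N(512, F(o(5), Z)) = 1/(-167 + 512) = 1/345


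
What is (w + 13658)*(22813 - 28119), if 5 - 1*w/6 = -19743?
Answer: -701166676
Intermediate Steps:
w = 118488 (w = 30 - 6*(-19743) = 30 + 118458 = 118488)
(w + 13658)*(22813 - 28119) = (118488 + 13658)*(22813 - 28119) = 132146*(-5306) = -701166676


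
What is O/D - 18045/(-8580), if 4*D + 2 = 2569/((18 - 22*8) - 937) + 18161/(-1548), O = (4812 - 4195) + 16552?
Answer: -22184566789413/5196281948 ≈ -4269.3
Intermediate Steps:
O = 17169 (O = 617 + 16552 = 17169)
D = -9084409/2260080 (D = -½ + (2569/((18 - 22*8) - 937) + 18161/(-1548))/4 = -½ + (2569/((18 - 176) - 937) + 18161*(-1/1548))/4 = -½ + (2569/(-158 - 937) - 18161/1548)/4 = -½ + (2569/(-1095) - 18161/1548)/4 = -½ + (2569*(-1/1095) - 18161/1548)/4 = -½ + (-2569/1095 - 18161/1548)/4 = -½ + (¼)*(-7954369/565020) = -½ - 7954369/2260080 = -9084409/2260080 ≈ -4.0195)
O/D - 18045/(-8580) = 17169/(-9084409/2260080) - 18045/(-8580) = 17169*(-2260080/9084409) - 18045*(-1/8580) = -38803313520/9084409 + 1203/572 = -22184566789413/5196281948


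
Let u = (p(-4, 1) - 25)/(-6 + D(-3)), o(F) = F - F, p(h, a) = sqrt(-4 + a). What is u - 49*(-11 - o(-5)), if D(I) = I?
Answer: 4876/9 - I*sqrt(3)/9 ≈ 541.78 - 0.19245*I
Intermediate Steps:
o(F) = 0
u = 25/9 - I*sqrt(3)/9 (u = (sqrt(-4 + 1) - 25)/(-6 - 3) = (sqrt(-3) - 25)/(-9) = (I*sqrt(3) - 25)*(-1/9) = (-25 + I*sqrt(3))*(-1/9) = 25/9 - I*sqrt(3)/9 ≈ 2.7778 - 0.19245*I)
u - 49*(-11 - o(-5)) = (25/9 - I*sqrt(3)/9) - 49*(-11 - 1*0) = (25/9 - I*sqrt(3)/9) - 49*(-11 + 0) = (25/9 - I*sqrt(3)/9) - 49*(-11) = (25/9 - I*sqrt(3)/9) + 539 = 4876/9 - I*sqrt(3)/9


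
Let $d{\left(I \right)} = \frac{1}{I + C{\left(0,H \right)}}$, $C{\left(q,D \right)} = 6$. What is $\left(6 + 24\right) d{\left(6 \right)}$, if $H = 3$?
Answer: $\frac{5}{2} \approx 2.5$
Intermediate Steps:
$d{\left(I \right)} = \frac{1}{6 + I}$ ($d{\left(I \right)} = \frac{1}{I + 6} = \frac{1}{6 + I}$)
$\left(6 + 24\right) d{\left(6 \right)} = \frac{6 + 24}{6 + 6} = \frac{30}{12} = 30 \cdot \frac{1}{12} = \frac{5}{2}$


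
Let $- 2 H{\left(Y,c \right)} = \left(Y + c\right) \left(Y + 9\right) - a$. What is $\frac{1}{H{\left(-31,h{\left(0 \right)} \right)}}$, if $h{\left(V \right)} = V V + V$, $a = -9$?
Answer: $- \frac{2}{691} \approx -0.0028944$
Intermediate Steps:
$h{\left(V \right)} = V + V^{2}$ ($h{\left(V \right)} = V^{2} + V = V + V^{2}$)
$H{\left(Y,c \right)} = - \frac{9}{2} - \frac{\left(9 + Y\right) \left(Y + c\right)}{2}$ ($H{\left(Y,c \right)} = - \frac{\left(Y + c\right) \left(Y + 9\right) - -9}{2} = - \frac{\left(Y + c\right) \left(9 + Y\right) + 9}{2} = - \frac{\left(9 + Y\right) \left(Y + c\right) + 9}{2} = - \frac{9 + \left(9 + Y\right) \left(Y + c\right)}{2} = - \frac{9}{2} - \frac{\left(9 + Y\right) \left(Y + c\right)}{2}$)
$\frac{1}{H{\left(-31,h{\left(0 \right)} \right)}} = \frac{1}{- \frac{9}{2} - - \frac{279}{2} - \frac{9 \cdot 0 \left(1 + 0\right)}{2} - \frac{\left(-31\right)^{2}}{2} - - \frac{31 \cdot 0 \left(1 + 0\right)}{2}} = \frac{1}{- \frac{9}{2} + \frac{279}{2} - \frac{9 \cdot 0 \cdot 1}{2} - \frac{961}{2} - - \frac{31 \cdot 0 \cdot 1}{2}} = \frac{1}{- \frac{9}{2} + \frac{279}{2} - 0 - \frac{961}{2} - \left(- \frac{31}{2}\right) 0} = \frac{1}{- \frac{9}{2} + \frac{279}{2} + 0 - \frac{961}{2} + 0} = \frac{1}{- \frac{691}{2}} = - \frac{2}{691}$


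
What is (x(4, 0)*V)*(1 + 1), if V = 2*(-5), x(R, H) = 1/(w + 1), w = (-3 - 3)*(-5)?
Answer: -20/31 ≈ -0.64516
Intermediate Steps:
w = 30 (w = -6*(-5) = 30)
x(R, H) = 1/31 (x(R, H) = 1/(30 + 1) = 1/31)
V = -10
(x(4, 0)*V)*(1 + 1) = ((1/31)*(-10))*(1 + 1) = -10/31*2 = -20/31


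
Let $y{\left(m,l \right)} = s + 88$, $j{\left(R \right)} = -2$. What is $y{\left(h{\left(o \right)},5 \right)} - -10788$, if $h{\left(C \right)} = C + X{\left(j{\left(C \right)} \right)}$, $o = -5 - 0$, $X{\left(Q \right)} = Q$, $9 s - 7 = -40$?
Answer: $\frac{32617}{3} \approx 10872.0$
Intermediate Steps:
$s = - \frac{11}{3}$ ($s = \frac{7}{9} + \frac{1}{9} \left(-40\right) = \frac{7}{9} - \frac{40}{9} = - \frac{11}{3} \approx -3.6667$)
$o = -5$ ($o = -5 + 0 = -5$)
$h{\left(C \right)} = -2 + C$ ($h{\left(C \right)} = C - 2 = -2 + C$)
$y{\left(m,l \right)} = \frac{253}{3}$ ($y{\left(m,l \right)} = - \frac{11}{3} + 88 = \frac{253}{3}$)
$y{\left(h{\left(o \right)},5 \right)} - -10788 = \frac{253}{3} - -10788 = \frac{253}{3} + 10788 = \frac{32617}{3}$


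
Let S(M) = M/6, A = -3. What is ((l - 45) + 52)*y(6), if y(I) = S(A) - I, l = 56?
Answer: -819/2 ≈ -409.50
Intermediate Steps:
S(M) = M/6 (S(M) = M*(1/6) = M/6)
y(I) = -1/2 - I (y(I) = (1/6)*(-3) - I = -1/2 - I)
((l - 45) + 52)*y(6) = ((56 - 45) + 52)*(-1/2 - 1*6) = (11 + 52)*(-1/2 - 6) = 63*(-13/2) = -819/2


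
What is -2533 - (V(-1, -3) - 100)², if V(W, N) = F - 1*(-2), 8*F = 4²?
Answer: -11749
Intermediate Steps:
F = 2 (F = (⅛)*4² = (⅛)*16 = 2)
V(W, N) = 4 (V(W, N) = 2 - 1*(-2) = 2 + 2 = 4)
-2533 - (V(-1, -3) - 100)² = -2533 - (4 - 100)² = -2533 - 1*(-96)² = -2533 - 1*9216 = -2533 - 9216 = -11749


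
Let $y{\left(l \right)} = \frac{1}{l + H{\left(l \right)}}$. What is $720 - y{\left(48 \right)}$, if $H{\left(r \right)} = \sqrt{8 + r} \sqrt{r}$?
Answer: $\frac{5761}{8} - \frac{\sqrt{42}}{48} \approx 719.99$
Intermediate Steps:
$H{\left(r \right)} = \sqrt{r} \sqrt{8 + r}$
$y{\left(l \right)} = \frac{1}{l + \sqrt{l} \sqrt{8 + l}}$
$720 - y{\left(48 \right)} = 720 - \frac{1}{48 + \sqrt{48} \sqrt{8 + 48}} = 720 - \frac{1}{48 + 4 \sqrt{3} \sqrt{56}} = 720 - \frac{1}{48 + 4 \sqrt{3} \cdot 2 \sqrt{14}} = 720 - \frac{1}{48 + 8 \sqrt{42}}$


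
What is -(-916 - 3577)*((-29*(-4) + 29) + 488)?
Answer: 2844069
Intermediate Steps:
-(-916 - 3577)*((-29*(-4) + 29) + 488) = -(-4493)*((116 + 29) + 488) = -(-4493)*(145 + 488) = -(-4493)*633 = -1*(-2844069) = 2844069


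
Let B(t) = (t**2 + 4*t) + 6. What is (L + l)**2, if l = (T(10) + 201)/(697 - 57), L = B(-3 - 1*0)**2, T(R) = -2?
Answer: 35509681/409600 ≈ 86.694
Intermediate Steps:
B(t) = 6 + t**2 + 4*t
L = 9 (L = (6 + (-3 - 1*0)**2 + 4*(-3 - 1*0))**2 = (6 + (-3 + 0)**2 + 4*(-3 + 0))**2 = (6 + (-3)**2 + 4*(-3))**2 = (6 + 9 - 12)**2 = 3**2 = 9)
l = 199/640 (l = (-2 + 201)/(697 - 57) = 199/640 ≈ 0.31094)
(L + l)**2 = (9 + 199/640)**2 = (5959/640)**2 = 35509681/409600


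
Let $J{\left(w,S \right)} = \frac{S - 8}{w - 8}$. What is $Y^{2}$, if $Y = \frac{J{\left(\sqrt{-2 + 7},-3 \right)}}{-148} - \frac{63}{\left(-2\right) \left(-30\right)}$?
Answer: $\frac{1071065607}{953097800} + \frac{509113 \sqrt{5}}{190619560} \approx 1.1297$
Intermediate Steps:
$J{\left(w,S \right)} = \frac{-8 + S}{-8 + w}$
$Y = - \frac{21}{20} + \frac{11}{148 \left(-8 + \sqrt{5}\right)}$ ($Y = \frac{\frac{1}{-8 + \sqrt{-2 + 7}} \left(-8 - 3\right)}{-148} - \frac{63}{\left(-2\right) \left(-30\right)} = \frac{1}{-8 + \sqrt{5}} \left(-11\right) \left(- \frac{1}{148}\right) - \frac{63}{60} = - \frac{11}{-8 + \sqrt{5}} \left(- \frac{1}{148}\right) - \frac{21}{20} = \frac{11}{148 \left(-8 + \sqrt{5}\right)} - \frac{21}{20} = - \frac{21}{20} + \frac{11}{148 \left(-8 + \sqrt{5}\right)} \approx -1.0629$)
$Y^{2} = \left(- \frac{46283}{43660} - \frac{11 \sqrt{5}}{8732}\right)^{2}$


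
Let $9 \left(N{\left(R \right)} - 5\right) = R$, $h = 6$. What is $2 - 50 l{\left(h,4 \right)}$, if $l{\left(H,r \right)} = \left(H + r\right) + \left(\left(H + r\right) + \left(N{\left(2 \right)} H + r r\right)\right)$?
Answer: $- \frac{10094}{3} \approx -3364.7$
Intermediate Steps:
$N{\left(R \right)} = 5 + \frac{R}{9}$
$l{\left(H,r \right)} = r^{2} + 2 r + \frac{65 H}{9}$ ($l{\left(H,r \right)} = \left(H + r\right) + \left(\left(H + r\right) + \left(\left(5 + \frac{1}{9} \cdot 2\right) H + r r\right)\right) = \left(H + r\right) + \left(\left(H + r\right) + \left(\left(5 + \frac{2}{9}\right) H + r^{2}\right)\right) = \left(H + r\right) + \left(\left(H + r\right) + \left(\frac{47 H}{9} + r^{2}\right)\right) = \left(H + r\right) + \left(\left(H + r\right) + \left(r^{2} + \frac{47 H}{9}\right)\right) = \left(H + r\right) + \left(r + r^{2} + \frac{56 H}{9}\right) = r^{2} + 2 r + \frac{65 H}{9}$)
$2 - 50 l{\left(h,4 \right)} = 2 - 50 \left(4^{2} + 2 \cdot 4 + \frac{65}{9} \cdot 6\right) = 2 - 50 \left(16 + 8 + \frac{130}{3}\right) = 2 - \frac{10100}{3} = - \frac{10094}{3}$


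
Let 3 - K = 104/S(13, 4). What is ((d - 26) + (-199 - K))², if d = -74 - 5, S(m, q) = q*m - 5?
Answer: 205205625/2209 ≈ 92895.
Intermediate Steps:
S(m, q) = -5 + m*q (S(m, q) = m*q - 5 = -5 + m*q)
K = 37/47 (K = 3 - 104/(-5 + 13*4) = 3 - 104/(-5 + 52) = 3 - 104/47 = 37/47 ≈ 0.78723)
d = -79
((d - 26) + (-199 - K))² = ((-79 - 26) + (-199 - 1*37/47))² = (-105 + (-199 - 37/47))² = (-105 - 9390/47)² = (-14325/47)² = 205205625/2209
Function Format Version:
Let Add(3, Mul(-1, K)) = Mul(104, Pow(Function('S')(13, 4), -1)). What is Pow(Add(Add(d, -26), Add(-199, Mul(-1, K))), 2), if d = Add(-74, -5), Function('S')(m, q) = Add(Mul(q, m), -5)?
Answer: Rational(205205625, 2209) ≈ 92895.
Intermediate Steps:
Function('S')(m, q) = Add(-5, Mul(m, q)) (Function('S')(m, q) = Add(Mul(m, q), -5) = Add(-5, Mul(m, q)))
K = Rational(37, 47) (K = Add(3, Mul(-1, Mul(104, Pow(Add(-5, Mul(13, 4)), -1)))) = Add(3, Mul(-1, Mul(104, Pow(Add(-5, 52), -1)))) = Add(3, Mul(-1, Mul(104, Pow(47, -1)))) = Add(3, Mul(-1, Mul(104, Rational(1, 47)))) = Add(3, Mul(-1, Rational(104, 47))) = Add(3, Rational(-104, 47)) = Rational(37, 47) ≈ 0.78723)
d = -79
Pow(Add(Add(d, -26), Add(-199, Mul(-1, K))), 2) = Pow(Add(Add(-79, -26), Add(-199, Mul(-1, Rational(37, 47)))), 2) = Pow(Add(-105, Add(-199, Rational(-37, 47))), 2) = Pow(Add(-105, Rational(-9390, 47)), 2) = Pow(Rational(-14325, 47), 2) = Rational(205205625, 2209)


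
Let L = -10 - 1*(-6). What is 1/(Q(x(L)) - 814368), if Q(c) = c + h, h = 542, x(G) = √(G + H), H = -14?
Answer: -406913/331156379147 - 3*I*√2/662312758294 ≈ -1.2288e-6 - 6.4058e-12*I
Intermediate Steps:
L = -4 (L = -10 + 6 = -4)
x(G) = √(-14 + G) (x(G) = √(G - 14) = √(-14 + G))
Q(c) = 542 + c (Q(c) = c + 542 = 542 + c)
1/(Q(x(L)) - 814368) = 1/((542 + √(-14 - 4)) - 814368) = 1/((542 + √(-18)) - 814368) = 1/((542 + 3*I*√2) - 814368) = 1/(-813826 + 3*I*√2)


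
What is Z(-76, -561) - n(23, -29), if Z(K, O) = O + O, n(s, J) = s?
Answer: -1145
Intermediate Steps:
Z(K, O) = 2*O
Z(-76, -561) - n(23, -29) = 2*(-561) - 1*23 = -1122 - 23 = -1145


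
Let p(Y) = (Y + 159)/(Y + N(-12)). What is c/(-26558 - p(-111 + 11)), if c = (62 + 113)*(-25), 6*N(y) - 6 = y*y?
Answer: 328125/1991791 ≈ 0.16474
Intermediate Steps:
N(y) = 1 + y²/6 (N(y) = 1 + (y*y)/6 = 1 + y²/6)
p(Y) = (159 + Y)/(25 + Y) (p(Y) = (Y + 159)/(Y + (1 + (⅙)*(-12)²)) = (159 + Y)/(Y + (1 + (⅙)*144)) = (159 + Y)/(Y + (1 + 24)) = (159 + Y)/(Y + 25) = (159 + Y)/(25 + Y))
c = -4375 (c = 175*(-25) = -4375)
c/(-26558 - p(-111 + 11)) = -4375/(-26558 - (159 + (-111 + 11))/(25 + (-111 + 11))) = -4375/(-26558 - (159 - 100)/(25 - 100)) = -4375/(-26558 - 59/(-75)) = -4375/(-26558 - (-1)*59/75) = -4375/(-26558 - 1*(-59/75)) = -4375/(-26558 + 59/75) = -4375/(-1991791/75) = -4375*(-75/1991791) = 328125/1991791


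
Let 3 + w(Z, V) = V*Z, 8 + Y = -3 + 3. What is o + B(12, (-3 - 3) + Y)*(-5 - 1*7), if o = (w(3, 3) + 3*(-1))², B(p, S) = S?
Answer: 177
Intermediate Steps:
Y = -8 (Y = -8 + (-3 + 3) = -8 + 0 = -8)
w(Z, V) = -3 + V*Z
o = 9 (o = ((-3 + 3*3) + 3*(-1))² = ((-3 + 9) - 3)² = (6 - 3)² = 3² = 9)
o + B(12, (-3 - 3) + Y)*(-5 - 1*7) = 9 + ((-3 - 3) - 8)*(-5 - 1*7) = 9 + (-6 - 8)*(-5 - 7) = 9 - 14*(-12) = 9 + 168 = 177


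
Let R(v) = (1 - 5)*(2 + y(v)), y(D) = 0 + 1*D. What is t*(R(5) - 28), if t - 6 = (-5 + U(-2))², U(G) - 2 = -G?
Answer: -392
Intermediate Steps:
U(G) = 2 - G
y(D) = D (y(D) = 0 + D = D)
R(v) = -8 - 4*v (R(v) = (1 - 5)*(2 + v) = -4*(2 + v) = -8 - 4*v)
t = 7 (t = 6 + (-5 + (2 - 1*(-2)))² = 6 + (-5 + (2 + 2))² = 6 + (-5 + 4)² = 6 + (-1)² = 6 + 1 = 7)
t*(R(5) - 28) = 7*((-8 - 4*5) - 28) = 7*((-8 - 20) - 28) = 7*(-28 - 28) = 7*(-56) = -392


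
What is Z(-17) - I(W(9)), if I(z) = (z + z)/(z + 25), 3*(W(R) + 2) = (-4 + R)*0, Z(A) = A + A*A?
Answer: 6260/23 ≈ 272.17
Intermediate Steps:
Z(A) = A + A**2
W(R) = -2 (W(R) = -2 + ((-4 + R)*0)/3 = -2 + (1/3)*0 = -2 + 0 = -2)
I(z) = 2*z/(25 + z) (I(z) = (2*z)/(25 + z) = 2*z/(25 + z))
Z(-17) - I(W(9)) = -17*(1 - 17) - 2*(-2)/(25 - 2) = -17*(-16) - 2*(-2)/23 = 272 - 2*(-2)/23 = 272 - 1*(-4/23) = 272 + 4/23 = 6260/23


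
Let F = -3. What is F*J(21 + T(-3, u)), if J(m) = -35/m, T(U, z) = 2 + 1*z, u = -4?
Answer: 105/19 ≈ 5.5263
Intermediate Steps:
T(U, z) = 2 + z
F*J(21 + T(-3, u)) = -(-105)/(21 + (2 - 4)) = -(-105)/(21 - 2) = -(-105)/19 = -3*(-35/19) = 105/19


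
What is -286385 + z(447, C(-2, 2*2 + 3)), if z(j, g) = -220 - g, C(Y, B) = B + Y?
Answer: -286610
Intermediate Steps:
-286385 + z(447, C(-2, 2*2 + 3)) = -286385 + (-220 - ((2*2 + 3) - 2)) = -286385 + (-220 - ((4 + 3) - 2)) = -286385 + (-220 - (7 - 2)) = -286385 + (-220 - 1*5) = -286385 + (-220 - 5) = -286385 - 225 = -286610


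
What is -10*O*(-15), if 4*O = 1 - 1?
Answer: 0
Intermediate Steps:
O = 0 (O = (1 - 1)/4 = (¼)*0 = 0)
-10*O*(-15) = -10*0*(-15) = 0*(-15) = 0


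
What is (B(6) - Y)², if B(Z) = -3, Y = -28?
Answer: 625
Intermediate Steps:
(B(6) - Y)² = (-3 - 1*(-28))² = (-3 + 28)² = 25² = 625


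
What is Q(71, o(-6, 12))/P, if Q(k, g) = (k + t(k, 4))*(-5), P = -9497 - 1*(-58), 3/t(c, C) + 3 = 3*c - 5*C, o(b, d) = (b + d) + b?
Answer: 13493/358682 ≈ 0.037618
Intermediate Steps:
o(b, d) = d + 2*b
t(c, C) = 3/(-3 - 5*C + 3*c) (t(c, C) = 3/(-3 + (3*c - 5*C)) = 3/(-3 + (-5*C + 3*c)) = 3/(-3 - 5*C + 3*c))
P = -9439 (P = -9497 + 58 = -9439)
Q(k, g) = -15/(-23 + 3*k) - 5*k (Q(k, g) = (k + 3/(-3 - 5*4 + 3*k))*(-5) = (k + 3/(-3 - 20 + 3*k))*(-5) = (k + 3/(-23 + 3*k))*(-5) = -15/(-23 + 3*k) - 5*k)
Q(71, o(-6, 12))/P = (5*(-3 - 3*71² + 23*71)/(-23 + 3*71))/(-9439) = (5*(-3 - 3*5041 + 1633)/(-23 + 213))*(-1/9439) = (5*(-3 - 15123 + 1633)/190)*(-1/9439) = (5*(1/190)*(-13493))*(-1/9439) = -13493/38*(-1/9439) = 13493/358682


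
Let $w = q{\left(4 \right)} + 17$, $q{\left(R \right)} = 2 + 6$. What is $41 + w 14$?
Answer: $391$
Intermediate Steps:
$q{\left(R \right)} = 8$
$w = 25$ ($w = 8 + 17 = 25$)
$41 + w 14 = 41 + 25 \cdot 14 = 41 + 350 = 391$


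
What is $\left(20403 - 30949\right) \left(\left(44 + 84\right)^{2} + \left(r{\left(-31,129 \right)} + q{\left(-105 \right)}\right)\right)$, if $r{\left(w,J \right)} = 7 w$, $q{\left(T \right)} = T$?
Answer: $-169389852$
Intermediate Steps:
$\left(20403 - 30949\right) \left(\left(44 + 84\right)^{2} + \left(r{\left(-31,129 \right)} + q{\left(-105 \right)}\right)\right) = \left(20403 - 30949\right) \left(\left(44 + 84\right)^{2} + \left(7 \left(-31\right) - 105\right)\right) = - 10546 \left(128^{2} - 322\right) = - 10546 \left(16384 - 322\right) = \left(-10546\right) 16062 = -169389852$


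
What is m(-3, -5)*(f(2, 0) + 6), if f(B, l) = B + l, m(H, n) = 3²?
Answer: 72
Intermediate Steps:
m(H, n) = 9
m(-3, -5)*(f(2, 0) + 6) = 9*((2 + 0) + 6) = 9*(2 + 6) = 9*8 = 72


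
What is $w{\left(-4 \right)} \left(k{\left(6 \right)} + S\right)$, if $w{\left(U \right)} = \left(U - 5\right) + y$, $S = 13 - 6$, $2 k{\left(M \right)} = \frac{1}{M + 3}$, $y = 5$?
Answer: $- \frac{254}{9} \approx -28.222$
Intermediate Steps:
$k{\left(M \right)} = \frac{1}{2 \left(3 + M\right)}$ ($k{\left(M \right)} = \frac{1}{2 \left(M + 3\right)} = \frac{1}{2 \left(3 + M\right)}$)
$S = 7$ ($S = 13 - 6 = 7$)
$w{\left(U \right)} = U$ ($w{\left(U \right)} = \left(U - 5\right) + 5 = \left(-5 + U\right) + 5 = U$)
$w{\left(-4 \right)} \left(k{\left(6 \right)} + S\right) = - 4 \left(\frac{1}{2 \left(3 + 6\right)} + 7\right) = - 4 \left(\frac{1}{2 \cdot 9} + 7\right) = - 4 \left(\frac{1}{2} \cdot \frac{1}{9} + 7\right) = - 4 \left(\frac{1}{18} + 7\right) = \left(-4\right) \frac{127}{18} = - \frac{254}{9}$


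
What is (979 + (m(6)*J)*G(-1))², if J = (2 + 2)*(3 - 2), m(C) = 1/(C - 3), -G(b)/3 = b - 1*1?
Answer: 974169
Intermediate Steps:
G(b) = 3 - 3*b (G(b) = -3*(b - 1*1) = -3*(b - 1) = -3*(-1 + b) = 3 - 3*b)
m(C) = 1/(-3 + C)
J = 4 (J = 4*1 = 4)
(979 + (m(6)*J)*G(-1))² = (979 + (4/(-3 + 6))*(3 - 3*(-1)))² = (979 + (4/3)*(3 + 3))² = (979 + ((⅓)*4)*6)² = (979 + (4/3)*6)² = (979 + 8)² = 987² = 974169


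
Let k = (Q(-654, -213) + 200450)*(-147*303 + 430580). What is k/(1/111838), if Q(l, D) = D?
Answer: 8644998134034634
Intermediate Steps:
k = 77299291243 (k = (-213 + 200450)*(-147*303 + 430580) = 200237*(-44541 + 430580) = 200237*386039 = 77299291243)
k/(1/111838) = 77299291243/(1/111838) = 77299291243*111838 = 8644998134034634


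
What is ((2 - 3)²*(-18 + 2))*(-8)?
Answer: 128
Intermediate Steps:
((2 - 3)²*(-18 + 2))*(-8) = ((-1)²*(-16))*(-8) = (1*(-16))*(-8) = -16*(-8) = 128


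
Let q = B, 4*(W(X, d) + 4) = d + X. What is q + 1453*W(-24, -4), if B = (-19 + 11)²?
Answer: -15919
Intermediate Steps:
W(X, d) = -4 + X/4 + d/4 (W(X, d) = -4 + (d + X)/4 = -4 + (X + d)/4 = -4 + (X/4 + d/4) = -4 + X/4 + d/4)
B = 64 (B = (-8)² = 64)
q = 64
q + 1453*W(-24, -4) = 64 + 1453*(-4 + (¼)*(-24) + (¼)*(-4)) = 64 + 1453*(-4 - 6 - 1) = 64 + 1453*(-11) = 64 - 15983 = -15919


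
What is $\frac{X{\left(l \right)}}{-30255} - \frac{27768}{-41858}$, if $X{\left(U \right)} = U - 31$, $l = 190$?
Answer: $\frac{138910903}{211068965} \approx 0.65813$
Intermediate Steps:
$X{\left(U \right)} = -31 + U$ ($X{\left(U \right)} = U - 31 = -31 + U$)
$\frac{X{\left(l \right)}}{-30255} - \frac{27768}{-41858} = \frac{-31 + 190}{-30255} - \frac{27768}{-41858} = 159 \left(- \frac{1}{30255}\right) - - \frac{13884}{20929} = - \frac{53}{10085} + \frac{13884}{20929} = \frac{138910903}{211068965}$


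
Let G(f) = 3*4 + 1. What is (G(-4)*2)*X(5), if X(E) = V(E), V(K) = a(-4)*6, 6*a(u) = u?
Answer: -104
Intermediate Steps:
a(u) = u/6
G(f) = 13 (G(f) = 12 + 1 = 13)
V(K) = -4 (V(K) = ((⅙)*(-4))*6 = -⅔*6 = -4)
X(E) = -4
(G(-4)*2)*X(5) = (13*2)*(-4) = 26*(-4) = -104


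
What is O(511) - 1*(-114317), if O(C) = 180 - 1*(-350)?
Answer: 114847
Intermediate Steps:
O(C) = 530 (O(C) = 180 + 350 = 530)
O(511) - 1*(-114317) = 530 - 1*(-114317) = 530 + 114317 = 114847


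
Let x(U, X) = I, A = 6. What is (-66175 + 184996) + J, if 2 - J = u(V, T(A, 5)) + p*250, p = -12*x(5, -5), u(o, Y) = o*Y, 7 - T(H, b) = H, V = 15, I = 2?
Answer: 124808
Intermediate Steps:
T(H, b) = 7 - H
x(U, X) = 2
u(o, Y) = Y*o
p = -24 (p = -12*2 = -24)
J = 5987 (J = 2 - ((7 - 1*6)*15 - 24*250) = 2 - ((7 - 6)*15 - 6000) = 2 - (1*15 - 6000) = 2 - (15 - 6000) = 2 - 1*(-5985) = 2 + 5985 = 5987)
(-66175 + 184996) + J = (-66175 + 184996) + 5987 = 118821 + 5987 = 124808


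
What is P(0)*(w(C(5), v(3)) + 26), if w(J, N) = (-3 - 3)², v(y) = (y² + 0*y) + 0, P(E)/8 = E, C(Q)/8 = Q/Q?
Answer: 0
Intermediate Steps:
C(Q) = 8 (C(Q) = 8*(Q/Q) = 8*1 = 8)
P(E) = 8*E
v(y) = y² (v(y) = (y² + 0) + 0 = y² + 0 = y²)
w(J, N) = 36 (w(J, N) = (-6)² = 36)
P(0)*(w(C(5), v(3)) + 26) = (8*0)*(36 + 26) = 0*62 = 0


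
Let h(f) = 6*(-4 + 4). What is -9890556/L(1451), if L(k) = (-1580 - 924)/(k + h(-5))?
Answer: 3587799189/626 ≈ 5.7313e+6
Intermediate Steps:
h(f) = 0 (h(f) = 6*0 = 0)
L(k) = -2504/k (L(k) = (-1580 - 924)/(k + 0) = -2504/k)
-9890556/L(1451) = -9890556/((-2504/1451)) = -9890556/((-2504*1/1451)) = -9890556/(-2504/1451) = -9890556*(-1451/2504) = 3587799189/626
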